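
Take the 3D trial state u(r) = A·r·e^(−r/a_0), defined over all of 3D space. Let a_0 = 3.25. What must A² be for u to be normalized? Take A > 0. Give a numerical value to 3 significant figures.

A^2 ≈ 0.000293

Require ∫ |u|² 4πr² dr = 1 over the whole domain.
In 3D with spherical symmetry the volume element is 4πr² dr.
Using ∫₀^∞ rⁿ e^(−αr) dr = n!/αⁿ⁺¹, carrying out the integral gives A² · 3·π·a_0^5.
Plugging in a_0 = 3.25 yields A = 0.01711.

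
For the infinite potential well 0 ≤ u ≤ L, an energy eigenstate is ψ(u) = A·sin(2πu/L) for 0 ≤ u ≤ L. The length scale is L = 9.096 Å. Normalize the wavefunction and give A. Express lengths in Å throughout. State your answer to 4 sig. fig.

A ≈ 0.4689 Å^(-1/2)

Require ∫ |ψ|² du = 1 over the whole domain.
With ψ = A·sin(2πu/L), the integral evaluates to A²·[L/2].
So A² = (L/2)^(−1).
Substituting L = 9.096 gives A² = 0.21988, so A = 0.46891.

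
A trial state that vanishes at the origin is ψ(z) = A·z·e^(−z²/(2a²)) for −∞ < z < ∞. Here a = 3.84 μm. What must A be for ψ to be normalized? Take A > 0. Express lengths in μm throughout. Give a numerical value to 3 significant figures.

The normalization condition is ∫|ψ|² dz = 1 from −∞ to ∞.
With ψ = A·z·e^(−z²/(2a²)), the integral evaluates to A²·[√(π)·a^3/2].
Substituting a = 3.84 gives A² = 0.01993, so A = 0.1412.

A ≈ 0.141 μm^(-3/2)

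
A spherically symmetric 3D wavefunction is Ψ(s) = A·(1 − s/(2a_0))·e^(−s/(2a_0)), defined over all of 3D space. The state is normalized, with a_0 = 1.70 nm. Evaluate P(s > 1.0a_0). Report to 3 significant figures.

With dV = 4πs²ds, the probability is ∫|Ψ|² dV over s > 1.0a_0.
The full normalization integral is A²·[8·π·a_0^3] = 1, fixing A².
Substituting u = s/a_0, A², 4π and the length scale all cancel in the ratio: P = ∫_{1.0}^{∞} u^2·(1 - u/2)^2·e^(-u) du / ∫_{0}^{∞} u^2·(1 - u/2)^2·e^(-u) du.
Using ∫ u^2·(1 - u/2)^2·e^(-u) du = -(u^4/4 + u^2 + 2·u + 2)·e^(-u), the numerator is 21·e^(-1)/4 and the denominator is 2.
The region integral divided by the full integral gives P = 0.9657.

P ≈ 0.966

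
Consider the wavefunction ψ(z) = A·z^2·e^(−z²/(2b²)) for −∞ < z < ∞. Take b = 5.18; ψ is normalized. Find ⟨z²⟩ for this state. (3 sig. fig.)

⟨z^2⟩ ≈ 67.1

By definition ⟨z²⟩ = ∫ z^2 |ψ(z)|² dz.
The ratio of the moment integral to the normalization integral gives ⟨z²⟩ = 5·b^2/2.
Putting b = 5.18 gives 67.08.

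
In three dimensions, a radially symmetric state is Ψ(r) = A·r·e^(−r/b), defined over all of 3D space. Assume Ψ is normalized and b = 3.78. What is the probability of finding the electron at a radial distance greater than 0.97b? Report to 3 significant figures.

Integrate the radial probability density 4πr²|Ψ|² over r > 0.97b.
The full normalization integral is A²·[3·π·b^5] = 1, fixing A².
Let u = r/b; then A², 4π and the length scale all cancel, so P = ∫_{0.97}^{∞} u^4·e^(-2·u) du ÷ ∫_{0}^{∞} u^4·e^(-2·u) du.
An antiderivative of u^4·e^(-2·u) is -(u^4/2 + u^3 + 3·u^2/2 + 3·u/2 + 3/4)·e^(-2·u); evaluating from 0.97 to ∞ gives ≈ 0.71445, while the full integral is 3/4.
The region integral divided by the full integral gives P = 0.9526.

P ≈ 0.953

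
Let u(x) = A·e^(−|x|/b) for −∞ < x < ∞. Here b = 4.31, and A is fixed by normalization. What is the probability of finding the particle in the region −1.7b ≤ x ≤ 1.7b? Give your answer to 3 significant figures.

P ≈ 0.967

|u|² is the probability density, so P = ∫_{−1.7b}^{1.7b} |u|² dx.
The normalization integral ∫|u|²dx over the whole domain equals b·A², and A² cancels in the ratio.
Both integrals are even about x = 0, so only the x ≥ 0 halves are needed (the factors of 2 cancel). Let t = x/b; then A² and the length scale cancel, so P = ∫_{0}^{1.7} e^(-2·t) dt ÷ ∫_{0}^{∞} e^(-2·t) dt.
With ∫ e^(-2·t) dt = -e^(-2·t)/2 + C, the region integral is 1/2 - e^(-17/5)/2 and the full one is 1/2.
This works out to P = 0.9666.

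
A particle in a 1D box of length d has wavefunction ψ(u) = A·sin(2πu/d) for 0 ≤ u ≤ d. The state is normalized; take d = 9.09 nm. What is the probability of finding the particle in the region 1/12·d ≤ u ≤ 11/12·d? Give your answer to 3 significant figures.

P ≈ 0.971

|ψ|² is the probability density, so P = ∫_{1/12·d}^{11/12·d} |ψ|² du.
Since A² = 1/(d/2), this is the region integral divided by the full normalization integral.
Let t = u/d; then A² and the length scale cancel, so P = ∫_{1/12}^{11/12} sin(2·π·t)^2 dt ÷ ∫_{0}^{1} sin(2·π·t)^2 dt.
With ∫ sin(2·π·t)^2 dt = t/2 - sin(4·π·t)/(8·π) + C, the region integral is √(3)/(8·π) + 5/12 and the full one is 1/2.
This works out to P = √(3)/(4·π) + 5/6.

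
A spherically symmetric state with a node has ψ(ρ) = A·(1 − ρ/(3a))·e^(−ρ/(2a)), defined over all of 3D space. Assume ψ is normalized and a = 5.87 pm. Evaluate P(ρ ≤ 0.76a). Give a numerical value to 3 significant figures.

P ≈ 0.0843

With dV = 4πρ²dρ, the probability is ∫|ψ|² dV over ρ ≤ 0.76a.
The full normalization integral is A²·[8·π·a^3/3] = 1, fixing A².
Let u = ρ/a; then A², 4π and the length scale all cancel, so P = ∫_{0}^{0.76} u^2·(1 - u/3)^2·e^(-u) du ÷ ∫_{0}^{∞} u^2·(1 - u/3)^2·e^(-u) du.
With ∫ u^2·(1 - u/3)^2·e^(-u) du = (-u^4 + 2·u^3 - 3·u^2 - 6·u - 6)·e^(-u)/9 + C, the region integral is ≈ 0.056182 and the full one is 2/3.
The region integral divided by the full integral gives P = 0.08427.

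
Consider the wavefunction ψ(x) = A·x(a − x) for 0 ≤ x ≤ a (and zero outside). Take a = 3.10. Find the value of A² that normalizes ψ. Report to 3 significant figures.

A^2 ≈ 0.105

Require ∫ |ψ|² dx = 1 over the whole domain.
With ψ = A·x(a − x), the integral evaluates to A²·[a^5/30].
With a = 3.10: A² = 0.1048 and A = 0.3237.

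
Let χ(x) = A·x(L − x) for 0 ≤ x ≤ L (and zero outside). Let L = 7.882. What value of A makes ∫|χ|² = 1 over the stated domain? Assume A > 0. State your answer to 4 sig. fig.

We need A² ∫|f|² dx = 1, taking the integral from 0 to L.
Expanding the polynomial and integrating term by term, the integral (without the A² prefactor) comes out to L^5/30.
Setting this equal to 1 gives A² = 1/(L^5/30).
Plugging in L = 7.882 yields A = 0.031403.

A ≈ 0.03140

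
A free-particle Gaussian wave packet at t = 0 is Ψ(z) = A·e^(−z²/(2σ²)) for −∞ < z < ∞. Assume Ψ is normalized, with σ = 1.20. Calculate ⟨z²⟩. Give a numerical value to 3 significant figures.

⟨z²⟩ = ∫ z^2 |Ψ|² dz over the full domain.
With ∫_{−∞}^{∞} z^(2m) e^(−αz²) dz = (2m−1)!!·√π / (2^m α^(m+1/2)), evaluating both integrals, ⟨z²⟩ = σ^2/2.
With σ = 1.20, ⟨z^2⟩ = 0.7200.

⟨z^2⟩ ≈ 0.720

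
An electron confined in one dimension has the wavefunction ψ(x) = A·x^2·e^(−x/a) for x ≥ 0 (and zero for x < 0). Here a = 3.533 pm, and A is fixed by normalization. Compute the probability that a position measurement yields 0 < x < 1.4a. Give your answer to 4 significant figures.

P ≈ 0.1523

|ψ|² is the probability density, so P = ∫_{0}^{1.4a} |ψ|² dx.
Since A² = 1/(3·a^5/4), this is the region integral divided by the full normalization integral.
Let u = x/a; then A² and the length scale cancel, so P = ∫_{0}^{1.4} u^4·e^(-2·u) du ÷ ∫_{0}^{∞} u^4·e^(-2·u) du.
With ∫ u^4·e^(-2·u) du = -(u^4/2 + u^3 + 3·u^2/2 + 3·u/2 + 3/4)·e^(-2·u) + C, the region integral is ≈ 0.114243 and the full one is 3/4.
The result is P = 0.15232.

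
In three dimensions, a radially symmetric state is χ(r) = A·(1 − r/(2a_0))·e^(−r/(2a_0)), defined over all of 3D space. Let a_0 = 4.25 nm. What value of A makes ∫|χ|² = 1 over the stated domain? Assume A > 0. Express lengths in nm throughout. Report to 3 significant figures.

Require ∫ |χ|² 4πr² dr = 1 over the whole domain.
The angular integral contributes 4π, leaving ∫₀^∞ r²|χ|² dr.
Recall ∫₀^∞ r^m e^(−r/β) dr = m!·β^(m+1), the integral (without the A² prefactor) comes out to 8·π·a_0^3.
With a_0 = 4.25: A² = 0.0005183 and A = 0.02277.

A ≈ 0.0228 nm^(-3/2)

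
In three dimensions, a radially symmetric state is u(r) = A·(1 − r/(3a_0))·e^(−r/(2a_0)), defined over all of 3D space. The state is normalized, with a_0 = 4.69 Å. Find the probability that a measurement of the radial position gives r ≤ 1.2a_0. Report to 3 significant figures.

P = ∫ |u|² 4πr² dr over r ≤ 1.2a_0.
A² is fixed by ∫₀^∞ 4πr²|u|² dr = 1, i.e. A² = (8·π·a_0^3/3)^(−1).
Let t = r/a_0; then A², 4π and the length scale all cancel, so P = ∫_{0}^{1.2} t^2·(1 - t/3)^2·e^(-t) dt ÷ ∫_{0}^{∞} t^2·(1 - t/3)^2·e^(-t) dt.
Using ∫ t^2·(1 - t/3)^2·e^(-t) dt = (-t^4 + 2·t^3 - 3·t^2 - 6·t - 6)·e^(-t)/9, the numerator is 2/3 - 3362·e^(-6/5)/1875 and the denominator is 2/3.
Taking the ratio yields P = 0.1899.

P ≈ 0.190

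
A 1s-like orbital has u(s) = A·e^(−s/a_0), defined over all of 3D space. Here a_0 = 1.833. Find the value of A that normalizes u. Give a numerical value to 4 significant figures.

A ≈ 0.2273

We need A² ∫|f|² 4πs² ds = 1, taking the integral from 0 to ∞.
(Spherical symmetry: dV = 4πs² ds.)
The integral (without the A² prefactor) comes out to π·a_0^3.
So A² = (π·a_0^3)^(−1).
Substituting a_0 = 1.833 gives A² = 0.051685, so A = 0.22734.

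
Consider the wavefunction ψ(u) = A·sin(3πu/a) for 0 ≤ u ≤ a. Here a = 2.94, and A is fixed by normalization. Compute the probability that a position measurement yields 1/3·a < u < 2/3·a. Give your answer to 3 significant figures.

The probability is P = ∫ |ψ|² du over [1/3·a, 2/3·a].
With A² fixed by ∫|ψ|² = 1, i.e. A² = (a/2)^(−1), substitute and integrate.
Substituting t = u/a, A² and the length scale cancel in the ratio: P = ∫_{1/3}^{2/3} sin(3·π·t)^2 dt / ∫_{0}^{1} sin(3·π·t)^2 dt.
With ∫ sin(3·π·t)^2 dt = t/2 - sin(6·π·t)/(12·π) + C, the region integral is 1/6 and the full one is 1/2.
Taking the ratio, P = 1/3.

P ≈ 0.333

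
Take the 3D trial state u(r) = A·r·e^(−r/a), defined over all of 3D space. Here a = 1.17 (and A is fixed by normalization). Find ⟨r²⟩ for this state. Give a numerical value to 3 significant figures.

By definition ⟨r²⟩ = ∫ r^2 |u(r)|² 4πr² dr.
The ratio of the moment integral to the normalization integral gives ⟨r²⟩ = 15·a^2/2.
Putting a = 1.17 gives 10.27.

⟨r^2⟩ ≈ 10.3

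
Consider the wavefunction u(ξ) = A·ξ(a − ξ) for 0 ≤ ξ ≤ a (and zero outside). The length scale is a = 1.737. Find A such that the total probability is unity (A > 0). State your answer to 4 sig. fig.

Normalization requires ∫|u|² dξ = 1, integrated from 0 to a.
With u = A·ξ(a − ξ), the integral evaluates to A²·[a^5/30].
So A² = (a^5/30)^(−1).
With a = 1.737: A² = 1.8972 and A = 1.3774.

A ≈ 1.377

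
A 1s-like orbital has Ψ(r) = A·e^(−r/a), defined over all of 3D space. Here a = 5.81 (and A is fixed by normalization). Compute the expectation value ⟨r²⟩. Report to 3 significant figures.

⟨r^2⟩ ≈ 101

The expectation value is the |Ψ|²-weighted average of r^2: ∫ r^2|Ψ|² 4πr² dr.
Since the A² factors cancel between numerator and denominator, ⟨r²⟩ = 3·a^2.
With a = 5.81, ⟨r^2⟩ = 101.3.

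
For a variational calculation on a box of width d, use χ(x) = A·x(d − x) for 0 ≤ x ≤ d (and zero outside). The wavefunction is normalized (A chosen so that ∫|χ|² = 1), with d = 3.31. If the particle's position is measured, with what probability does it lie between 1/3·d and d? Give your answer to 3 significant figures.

P ≈ 0.790

The probability is P = ∫ |χ|² dx over [1/3·d, d].
With A² fixed by ∫|χ|² = 1, i.e. A² = (d^5/30)^(−1), substitute and integrate.
In terms of u = x/d (A² and the length scale cancel between numerator and denominator), P = [∫_{1/3}^{1} u^2·(1 - u)^2 du] / [∫_{0}^{1} u^2·(1 - u)^2 du].
With ∫ u^2·(1 - u)^2 du = u^3·(6·u^2 - 15·u + 10)/30 + C, the region integral is 32/1215 and the full one is 1/30.
Taking the ratio, P = 64/81.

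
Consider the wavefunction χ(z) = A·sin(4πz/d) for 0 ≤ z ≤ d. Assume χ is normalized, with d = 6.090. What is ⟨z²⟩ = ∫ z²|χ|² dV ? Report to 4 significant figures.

By definition ⟨z²⟩ = ∫ z^2 |χ(z)|² dz.
With ∫₀^d sin²(nπz/d) dz = d/2, evaluating both integrals, ⟨z²⟩ = -d^2/(32·π^2) + d^2/3.
Putting d = 6.090 gives 12.245.

⟨z^2⟩ ≈ 12.25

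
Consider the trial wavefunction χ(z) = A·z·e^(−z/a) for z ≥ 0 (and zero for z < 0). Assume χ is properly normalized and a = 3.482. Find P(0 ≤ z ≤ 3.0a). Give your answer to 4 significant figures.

P ≈ 0.9380

P = ∫_{0}^{3.0a} |χ(z)|² dz.
Since A² = 1/(a^3/4), this is the region integral divided by the full normalization integral.
In terms of u = z/a (A² and the length scale cancel between numerator and denominator), P = [∫_{0}^{3.0} u^2·e^(-2·u) du] / [∫_{0}^{∞} u^2·e^(-2·u) du].
An antiderivative of u^2·e^(-2·u) is -(2·u^2 + 2·u + 1)·e^(-2·u)/4; evaluating from 0 to 3.0 gives 1/4 - 25·e^(-6)/4, while the full integral is 1/4.
The result is P = 0.93803.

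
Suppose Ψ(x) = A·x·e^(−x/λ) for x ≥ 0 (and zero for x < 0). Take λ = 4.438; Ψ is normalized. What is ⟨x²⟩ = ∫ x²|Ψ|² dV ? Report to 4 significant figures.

⟨x^2⟩ ≈ 59.09

The expectation value is the |Ψ|²-weighted average of x^2: ∫ x^2|Ψ|² dx.
With ∫₀^∞ x^4 e^(−αx) dx = 4!/α^5, evaluating both integrals, ⟨x²⟩ = 3·λ^2.
With λ = 4.438, ⟨x^2⟩ = 59.088.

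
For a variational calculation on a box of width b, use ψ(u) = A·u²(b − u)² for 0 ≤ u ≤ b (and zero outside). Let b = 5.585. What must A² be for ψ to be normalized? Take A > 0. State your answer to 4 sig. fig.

A^2 ≈ 0.0001192

Normalization requires ∫|ψ|² du = 1, integrated from 0 to b.
Expanding the polynomial and integrating term by term, ∫|ψ|² du = A²·(b^9/630).
Hence A² = 1/[b^9/630].
With b = 5.585: A² = 0.00011916 and A = 0.010916.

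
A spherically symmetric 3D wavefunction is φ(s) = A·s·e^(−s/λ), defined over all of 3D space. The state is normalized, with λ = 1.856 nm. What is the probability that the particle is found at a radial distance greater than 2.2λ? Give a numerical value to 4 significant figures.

P ≈ 0.5512

Integrate the radial probability density 4πs²|φ|² over s > 2.2λ.
Normalization gives A² = 1/(3·π·λ^5).
Let u = s/λ; then A², 4π and the length scale all cancel, so P = ∫_{2.2}^{∞} u^4·e^(-2·u) du ÷ ∫_{0}^{∞} u^4·e^(-2·u) du.
An antiderivative of u^4·e^(-2·u) is -(u^4/2 + u^3 + 3·u^2/2 + 3·u/2 + 3/4)·e^(-2·u); evaluating from 2.2 to ∞ gives ≈ 0.413388, while the full integral is 3/4.
Taking the ratio yields P = 0.55118.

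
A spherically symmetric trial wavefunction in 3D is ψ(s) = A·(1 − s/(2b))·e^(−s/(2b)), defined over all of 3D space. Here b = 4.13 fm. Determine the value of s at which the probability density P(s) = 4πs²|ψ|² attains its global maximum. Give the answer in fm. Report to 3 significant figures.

Differentiate P(s) = 4πs²|ψ|² with respect to s and set to zero.
This gives s = b·(√(5) + 3).
With b = 4.13, the most probable radial distance is 21.62 fm.

s ≈ 21.6 fm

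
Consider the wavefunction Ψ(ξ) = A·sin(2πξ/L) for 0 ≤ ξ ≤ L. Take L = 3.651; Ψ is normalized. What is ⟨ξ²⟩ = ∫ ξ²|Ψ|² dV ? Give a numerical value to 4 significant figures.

By definition ⟨ξ²⟩ = ∫ ξ^2 |Ψ(ξ)|² dξ.
Using sin²θ = (1 − cos 2θ)/2, the ratio of the moment integral to the normalization integral gives ⟨ξ²⟩ = -L^2/(8·π^2) + L^2/3.
With L = 3.651, ⟨ξ^2⟩ = 4.2744.

⟨ξ^2⟩ ≈ 4.274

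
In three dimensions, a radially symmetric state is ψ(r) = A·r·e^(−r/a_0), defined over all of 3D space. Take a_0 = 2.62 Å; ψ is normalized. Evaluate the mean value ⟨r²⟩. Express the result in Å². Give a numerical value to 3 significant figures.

The expectation value is the |ψ|²-weighted average of r^2: ∫ r^2|ψ|² 4πr² dr.
Evaluating both integrals, ⟨r²⟩ = 15·a_0^2/2.
With a_0 = 2.62, ⟨r^2⟩ = 51.48.

⟨r^2⟩ ≈ 51.5 Å^2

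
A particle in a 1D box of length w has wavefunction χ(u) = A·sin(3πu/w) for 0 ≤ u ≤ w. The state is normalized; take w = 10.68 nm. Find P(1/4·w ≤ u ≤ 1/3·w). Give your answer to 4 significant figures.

The probability is P = ∫ |χ|² du over [1/4·w, 1/3·w].
With A² fixed by ∫|χ|² = 1, i.e. A² = (w/2)^(−1), substitute and integrate.
In terms of t = u/w (A² and the length scale cancel between numerator and denominator), P = [∫_{1/4}^{1/3} sin(3·π·t)^2 dt] / [∫_{0}^{1} sin(3·π·t)^2 dt].
Using ∫ sin(3·π·t)^2 dt = t/2 - sin(6·π·t)/(12·π), the numerator is 1/24 - 1/(12·π) and the denominator is 1/2.
Evaluating gives P = (-2 + π)/(12·π).

P ≈ 0.03028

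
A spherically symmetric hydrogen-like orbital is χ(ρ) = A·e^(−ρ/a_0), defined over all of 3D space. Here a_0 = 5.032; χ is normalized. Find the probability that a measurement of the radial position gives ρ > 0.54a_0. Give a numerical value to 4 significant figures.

P ≈ 0.9044

With dV = 4πρ²dρ, the probability is ∫|χ|² dV over ρ > 0.54a_0.
Normalization gives A² = 1/(π·a_0^3).
In terms of u = ρ/a_0 (A², 4π and the length scale all cancel between numerator and denominator), P = [∫_{0.54}^{∞} u^2·e^(-2·u) du] / [∫_{0}^{∞} u^2·e^(-2·u) du].
An antiderivative of u^2·e^(-2·u) is -(2·u^2 + 2·u + 1)·e^(-2·u)/4; evaluating from 0.54 to ∞ gives 3329·e^(-27/25)/5000, while the full integral is 1/4.
This evaluates to P = 0.90441.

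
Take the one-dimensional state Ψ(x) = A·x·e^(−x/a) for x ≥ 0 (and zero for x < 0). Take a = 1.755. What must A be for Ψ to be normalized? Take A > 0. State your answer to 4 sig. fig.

The normalization condition is ∫|Ψ|² dx = 1 from 0 to ∞.
Recall ∫₀^∞ x^m e^(−x/β) dx = m!·β^(m+1), carrying out the integral gives A² · a^3/4.
Hence A² = 1/[a^3/4].
Plugging in a = 1.755 yields A = 0.86023.

A ≈ 0.8602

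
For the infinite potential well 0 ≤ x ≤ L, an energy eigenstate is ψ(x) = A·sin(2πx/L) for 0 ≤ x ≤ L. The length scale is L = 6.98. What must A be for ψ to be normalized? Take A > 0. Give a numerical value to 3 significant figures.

A ≈ 0.535

Normalization requires ∫|ψ|² dx = 1, integrated from 0 to L.
With ∫₀^L sin²(nπx/L) dx = L/2, carrying out the integral gives A² · L/2.
Setting this equal to 1 gives A² = 1/(L/2).
Substituting L = 6.98 gives A² = 0.2865, so A = 0.5353.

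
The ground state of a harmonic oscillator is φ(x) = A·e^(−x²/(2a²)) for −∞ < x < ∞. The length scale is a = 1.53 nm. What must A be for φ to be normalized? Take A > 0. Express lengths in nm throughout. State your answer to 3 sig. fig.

A ≈ 0.607 nm^(-1/2)

Require ∫ |φ|² dx = 1 over the whole domain.
With φ = A·e^(−x²/(2a²)), the integral evaluates to A²·[√(π)·a].
So A² = (√(π)·a)^(−1).
Plugging in a = 1.53 yields A = 0.6072.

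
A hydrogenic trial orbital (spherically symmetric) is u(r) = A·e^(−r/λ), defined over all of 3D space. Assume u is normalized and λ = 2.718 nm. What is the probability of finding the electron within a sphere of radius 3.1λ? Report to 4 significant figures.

Integrate the radial probability density 4πr²|u|² over r ≤ 3.1λ.
A² is fixed by ∫₀^∞ 4πr²|u|² dr = 1, i.e. A² = (π·λ^3)^(−1).
In terms of t = r/λ (A², 4π and the length scale all cancel between numerator and denominator), P = [∫_{0}^{3.1} t^2·e^(-2·t) dt] / [∫_{0}^{∞} t^2·e^(-2·t) dt].
Using ∫ t^2·e^(-2·t) dt = -(2·t^2 + 2·t + 1)·e^(-2·t)/4, the numerator is 1/4 - 1321·e^(-31/5)/200 and the denominator is 1/4.
The region integral divided by the full integral gives P = 0.94638.

P ≈ 0.9464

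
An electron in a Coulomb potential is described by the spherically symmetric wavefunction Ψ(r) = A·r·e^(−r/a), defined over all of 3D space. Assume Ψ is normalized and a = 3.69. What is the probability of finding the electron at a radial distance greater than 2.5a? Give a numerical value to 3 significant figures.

P ≈ 0.440

With dV = 4πr²dr, the probability is ∫|Ψ|² dV over r > 2.5a.
Normalization gives A² = 1/(3·π·a^5).
Substituting u = r/a, A², 4π and the length scale all cancel in the ratio: P = ∫_{2.5}^{∞} u^4·e^(-2·u) du / ∫_{0}^{∞} u^4·e^(-2·u) du.
An antiderivative of u^4·e^(-2·u) is -(u^4/2 + u^3 + 3·u^2/2 + 3·u/2 + 3/4)·e^(-2·u); evaluating from 2.5 to ∞ gives 1569·e^(-5)/32, while the full integral is 3/4.
The region integral divided by the full integral gives P = 0.4405.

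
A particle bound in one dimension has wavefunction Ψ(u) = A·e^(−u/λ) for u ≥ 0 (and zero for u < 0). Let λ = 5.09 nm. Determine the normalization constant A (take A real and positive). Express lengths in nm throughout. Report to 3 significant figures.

A ≈ 0.627 nm^(-1/2)

Require ∫ |Ψ|² du = 1 over the whole domain.
The integral (without the A² prefactor) comes out to λ/2.
So A² = (λ/2)^(−1).
With λ = 5.09: A² = 0.3929 and A = 0.6268.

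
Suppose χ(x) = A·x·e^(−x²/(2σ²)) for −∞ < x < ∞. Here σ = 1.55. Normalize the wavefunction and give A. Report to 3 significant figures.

We need A² ∫|f|² dx = 1, taking the integral from −∞ to ∞.
Using the Gaussian integral ∫_{−∞}^{∞} e^(−αx²) dx = √(π/α), with χ = A·x·e^(−x²/(2σ²)), the integral evaluates to A²·[√(π)·σ^3/2].
Setting this equal to 1 gives A² = 1/(√(π)·σ^3/2).
With σ = 1.55: A² = 0.3030 and A = 0.5505.

A ≈ 0.550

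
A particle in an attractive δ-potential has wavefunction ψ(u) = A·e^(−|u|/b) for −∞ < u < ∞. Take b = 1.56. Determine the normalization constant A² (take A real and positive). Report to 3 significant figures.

Normalization requires ∫|ψ|² du = 1, integrated from −∞ to ∞.
∫|ψ|² du = A²·(b).
With b = 1.56: A² = 0.6410 and A = 0.8006.

A^2 ≈ 0.641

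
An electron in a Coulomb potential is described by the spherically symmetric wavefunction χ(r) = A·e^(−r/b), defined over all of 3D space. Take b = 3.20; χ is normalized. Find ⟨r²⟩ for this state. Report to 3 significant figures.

The expectation value is the |χ|²-weighted average of r^2: ∫ r^2|χ|² 4πr² dr.
Recall ∫₀^∞ r^m e^(−r/β) dr = m!·β^(m+1), the ratio of the moment integral to the normalization integral gives ⟨r²⟩ = 3·b^2.
Putting b = 3.20 gives 30.72.

⟨r^2⟩ ≈ 30.7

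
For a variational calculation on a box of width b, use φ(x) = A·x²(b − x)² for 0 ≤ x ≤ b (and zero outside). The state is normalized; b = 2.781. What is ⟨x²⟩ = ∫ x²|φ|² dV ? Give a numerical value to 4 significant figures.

⟨x^2⟩ ≈ 2.109

By definition ⟨x²⟩ = ∫ x^2 |φ(x)|² dx.
Expanding the polynomial and integrating term by term, the ratio of the moment integral to the normalization integral gives ⟨x²⟩ = 3·b^2/11.
Putting b = 2.781 gives 2.1093.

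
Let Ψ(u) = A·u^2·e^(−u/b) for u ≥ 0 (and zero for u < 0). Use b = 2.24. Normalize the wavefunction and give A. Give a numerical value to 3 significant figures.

A ≈ 0.154

We need A² ∫|f|² du = 1, taking the integral from 0 to ∞.
Recall ∫₀^∞ u^m e^(−u/β) du = m!·β^(m+1), with Ψ = A·u^2·e^(−u/b), the integral evaluates to A²·[3·b^5/4].
Substituting b = 2.24 gives A² = 0.02364, so A = 0.1538.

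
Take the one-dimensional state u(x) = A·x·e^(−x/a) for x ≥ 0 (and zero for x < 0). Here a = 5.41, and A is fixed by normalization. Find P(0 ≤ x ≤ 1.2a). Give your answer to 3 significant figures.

The probability is P = ∫ |u|² dx over [0, 1.2a].
Since A² = 1/(a^3/4), this is the region integral divided by the full normalization integral.
In terms of t = x/a (A² and the length scale cancel between numerator and denominator), P = [∫_{0}^{1.2} t^2·e^(-2·t) dt] / [∫_{0}^{∞} t^2·e^(-2·t) dt].
Using ∫ t^2·e^(-2·t) dt = -(2·t^2 + 2·t + 1)·e^(-2·t)/4, the numerator is 1/4 - 157·e^(-12/5)/100 and the denominator is 1/4.
The result is P = 0.4303.

P ≈ 0.430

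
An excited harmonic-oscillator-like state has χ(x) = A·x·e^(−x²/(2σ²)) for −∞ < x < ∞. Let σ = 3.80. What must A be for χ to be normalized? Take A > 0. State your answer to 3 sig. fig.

A ≈ 0.143

The normalization condition is ∫|χ|² dx = 1 from −∞ to ∞.
∫|χ|² dx = A²·(√(π)·σ^3/2).
With σ = 3.80: A² = 0.02056 and A = 0.1434.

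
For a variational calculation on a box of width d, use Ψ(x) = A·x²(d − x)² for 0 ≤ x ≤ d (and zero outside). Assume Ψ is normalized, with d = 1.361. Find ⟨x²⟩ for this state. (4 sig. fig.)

⟨x^2⟩ ≈ 0.5052

By definition ⟨x²⟩ = ∫ x^2 |Ψ(x)|² dx.
Expanding the polynomial and integrating term by term, since the A² factors cancel between numerator and denominator, ⟨x²⟩ = 3·d^2/11.
With d = 1.361, ⟨x^2⟩ = 0.50518.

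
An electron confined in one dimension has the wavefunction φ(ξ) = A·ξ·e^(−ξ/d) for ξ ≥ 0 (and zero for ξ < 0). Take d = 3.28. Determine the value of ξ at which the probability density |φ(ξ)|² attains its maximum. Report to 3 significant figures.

The maximum of |φ(ξ)|² occurs where its derivative vanishes.
Solving yields ξ = d.
With d = 3.28, the most probable position is 3.280.

ξ ≈ 3.28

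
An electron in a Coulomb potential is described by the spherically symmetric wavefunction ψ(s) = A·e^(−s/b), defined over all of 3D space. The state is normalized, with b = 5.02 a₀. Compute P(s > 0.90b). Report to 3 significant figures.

P ≈ 0.731

P = ∫ |ψ|² 4πs² ds over s > 0.90b.
The full normalization integral is A²·[π·b^3] = 1, fixing A².
Substituting u = s/b, A², 4π and the length scale all cancel in the ratio: P = ∫_{0.90}^{∞} u^2·e^(-2·u) du / ∫_{0}^{∞} u^2·e^(-2·u) du.
An antiderivative of u^2·e^(-2·u) is -(2·u^2 + 2·u + 1)·e^(-2·u)/4; evaluating from 0.90 to ∞ gives 221·e^(-9/5)/200, while the full integral is 1/4.
Taking the ratio yields P = 0.7306.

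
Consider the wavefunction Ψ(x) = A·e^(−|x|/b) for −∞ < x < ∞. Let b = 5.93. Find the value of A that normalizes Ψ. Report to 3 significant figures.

A ≈ 0.411

Normalization requires ∫|Ψ|² dx = 1, integrated from −∞ to ∞.
Using ∫₀^∞ xⁿ e^(−αx) dx = n!/αⁿ⁺¹, ∫|Ψ|² dx = A²·(b).
So A² = (b)^(−1).
Substituting b = 5.93 gives A² = 0.1686, so A = 0.4107.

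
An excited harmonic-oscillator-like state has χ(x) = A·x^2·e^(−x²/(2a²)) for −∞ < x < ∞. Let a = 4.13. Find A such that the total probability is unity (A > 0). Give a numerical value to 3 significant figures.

A ≈ 0.0250

Normalization requires ∫|χ|² dx = 1, integrated from −∞ to ∞.
With χ = A·x^2·e^(−x²/(2a²)), the integral evaluates to A²·[3·√(π)·a^5/4].
Hence A² = 1/[3·√(π)·a^5/4].
With a = 4.13: A² = 0.0006261 and A = 0.02502.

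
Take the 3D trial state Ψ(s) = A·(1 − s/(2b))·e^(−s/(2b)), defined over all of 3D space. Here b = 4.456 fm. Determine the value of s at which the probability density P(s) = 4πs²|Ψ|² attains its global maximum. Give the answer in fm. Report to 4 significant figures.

s ≈ 23.33 fm

Set d/ds [P(s) = 4πs²|Ψ|²] = 0 and solve for s > 0.
Solving yields s = b·(√(5) + 3).
With b = 4.456, the most probable radial distance is 23.332 fm.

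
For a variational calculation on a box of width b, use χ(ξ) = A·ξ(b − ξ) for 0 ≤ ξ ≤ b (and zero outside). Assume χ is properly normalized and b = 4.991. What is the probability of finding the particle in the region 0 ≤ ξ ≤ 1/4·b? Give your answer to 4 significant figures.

The probability is P = ∫ |χ|² dξ over [0, 1/4·b].
Since A² = 1/(b^5/30), this is the region integral divided by the full normalization integral.
In terms of u = ξ/b (A² and the length scale cancel between numerator and denominator), P = [∫_{0}^{1/4} u^2·(1 - u)^2 du] / [∫_{0}^{1} u^2·(1 - u)^2 du].
An antiderivative of u^2·(1 - u)^2 is u^3·(6·u^2 - 15·u + 10)/30; evaluating from 0 to 1/4 gives ≈ 0.00345052, while the full integral is 1/30.
Evaluating gives P = 53/512.

P ≈ 0.1035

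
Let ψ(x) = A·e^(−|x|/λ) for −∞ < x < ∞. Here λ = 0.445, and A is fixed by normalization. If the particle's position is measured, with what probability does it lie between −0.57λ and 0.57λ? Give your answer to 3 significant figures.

P ≈ 0.680

The probability is P = ∫ |ψ|² dx over [−0.57λ, 0.57λ].
Since A² = 1/(λ), this is the region integral divided by the full normalization integral.
By symmetry take twice the x ≥ 0 contribution in numerator and denominator; the 2's cancel. Let u = x/λ; then A² and the length scale cancel, so P = ∫_{0}^{0.57} e^(-2·u) du ÷ ∫_{0}^{∞} e^(-2·u) du.
Using ∫ e^(-2·u) du = -e^(-2·u)/2, the numerator is 1/2 - e^(-57/50)/2 and the denominator is 1/2.
This works out to P = 0.6802.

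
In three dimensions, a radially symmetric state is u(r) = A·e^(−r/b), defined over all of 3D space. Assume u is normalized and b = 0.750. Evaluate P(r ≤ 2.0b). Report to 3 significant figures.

P ≈ 0.762

P = ∫ |u|² 4πr² dr over r ≤ 2.0b.
Normalization gives A² = 1/(π·b^3).
Let t = r/b; then A², 4π and the length scale all cancel, so P = ∫_{0}^{2.0} t^2·e^(-2·t) dt ÷ ∫_{0}^{∞} t^2·e^(-2·t) dt.
Using ∫ t^2·e^(-2·t) dt = -(2·t^2 + 2·t + 1)·e^(-2·t)/4, the numerator is 1/4 - 13·e^(-4)/4 and the denominator is 1/4.
This evaluates to P = 0.7619.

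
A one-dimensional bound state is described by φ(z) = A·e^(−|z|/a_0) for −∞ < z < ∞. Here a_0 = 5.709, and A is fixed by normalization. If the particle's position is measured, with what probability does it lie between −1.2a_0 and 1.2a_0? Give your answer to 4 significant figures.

|φ|² is the probability density, so P = ∫_{−1.2a_0}^{1.2a_0} |φ|² dz.
The normalization integral ∫|φ|²dz over the whole domain equals a_0·A², and A² cancels in the ratio.
By symmetry take twice the z ≥ 0 contribution in numerator and denominator; the 2's cancel. Substituting u = z/a_0, A² and the length scale cancel in the ratio: P = ∫_{0}^{1.2} e^(-2·u) du / ∫_{0}^{∞} e^(-2·u) du.
With ∫ e^(-2·u) du = -e^(-2·u)/2 + C, the region integral is 1/2 - e^(-12/5)/2 and the full one is 1/2.
This works out to P = 0.90928.

P ≈ 0.9093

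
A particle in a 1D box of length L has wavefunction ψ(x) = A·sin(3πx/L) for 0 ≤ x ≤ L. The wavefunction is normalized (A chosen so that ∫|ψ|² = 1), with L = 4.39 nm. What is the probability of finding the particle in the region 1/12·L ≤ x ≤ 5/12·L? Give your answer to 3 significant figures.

P ≈ 0.333

The probability is P = ∫ |ψ|² dx over [1/12·L, 5/12·L].
With A² fixed by ∫|ψ|² = 1, i.e. A² = (L/2)^(−1), substitute and integrate.
Substituting u = x/L, A² and the length scale cancel in the ratio: P = ∫_{1/12}^{5/12} sin(3·π·u)^2 du / ∫_{0}^{1} sin(3·π·u)^2 du.
Using ∫ sin(3·π·u)^2 du = u/2 - sin(6·π·u)/(12·π), the numerator is 1/6 and the denominator is 1/2.
Evaluating gives P = 1/3.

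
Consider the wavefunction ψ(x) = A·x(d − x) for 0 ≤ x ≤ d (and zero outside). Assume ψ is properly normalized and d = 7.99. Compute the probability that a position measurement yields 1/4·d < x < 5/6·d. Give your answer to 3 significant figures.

P ≈ 0.861

|ψ|² is the probability density, so P = ∫_{1/4·d}^{5/6·d} |ψ|² dx.
With A² fixed by ∫|ψ|² = 1, i.e. A² = (d^5/30)^(−1), substitute and integrate.
Let u = x/d; then A² and the length scale cancel, so P = ∫_{1/4}^{5/6} u^2·(1 - u)^2 du ÷ ∫_{0}^{1} u^2·(1 - u)^2 du.
An antiderivative of u^2·(1 - u)^2 is u^3·(6·u^2 - 15·u + 10)/30; evaluating from 1/4 to 5/6 gives ≈ 0.028700, while the full integral is 1/30.
Evaluating gives P = 0.8610.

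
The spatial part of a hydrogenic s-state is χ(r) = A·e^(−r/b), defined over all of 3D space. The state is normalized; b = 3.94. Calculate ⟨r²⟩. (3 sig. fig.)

The expectation value is the |χ|²-weighted average of r^2: ∫ r^2|χ|² 4πr² dr.
Recall ∫₀^∞ r^m e^(−r/β) dr = m!·β^(m+1), evaluating both integrals, ⟨r²⟩ = 3·b^2.
With b = 3.94, ⟨r^2⟩ = 46.57.

⟨r^2⟩ ≈ 46.6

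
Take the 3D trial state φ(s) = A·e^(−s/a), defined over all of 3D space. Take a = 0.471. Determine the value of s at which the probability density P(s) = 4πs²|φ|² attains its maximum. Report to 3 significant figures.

Set d/ds [P(s) = 4πs²|φ|²] = 0 and solve for s > 0.
This gives s = a.
With a = 0.471, the most probable radial distance is 0.4710.

s ≈ 0.471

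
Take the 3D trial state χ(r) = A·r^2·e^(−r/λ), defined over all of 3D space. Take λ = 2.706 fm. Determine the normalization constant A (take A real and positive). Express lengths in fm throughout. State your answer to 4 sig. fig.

A ≈ 0.003649 fm^(-7/2)

Require ∫ |χ|² 4πr² dr = 1 over the whole domain.
In 3D with spherical symmetry the volume element is 4πr² dr.
With ∫₀^∞ r^6 e^(−αr) dr = 6!/α^7, ∫|χ|² 4πr² dr = A²·(45·π·λ^7/2).
Setting this equal to 1 gives A² = 1/(45·π·λ^7/2).
Plugging in λ = 2.706 yields A = 0.0036491.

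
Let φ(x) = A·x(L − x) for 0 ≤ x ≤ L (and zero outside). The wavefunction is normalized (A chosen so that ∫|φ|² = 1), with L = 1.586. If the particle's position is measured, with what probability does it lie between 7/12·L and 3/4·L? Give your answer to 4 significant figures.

P ≈ 0.2431

The probability is P = ∫ |φ|² dx over [7/12·L, 3/4·L].
Since A² = 1/(L^5/30), this is the region integral divided by the full normalization integral.
In terms of u = x/L (A² and the length scale cancel between numerator and denominator), P = [∫_{7/12}^{3/4} u^2·(1 - u)^2 du] / [∫_{0}^{1} u^2·(1 - u)^2 du].
An antiderivative of u^2·(1 - u)^2 is u^3·(6·u^2 - 15·u + 10)/30; evaluating from 7/12 to 3/4 gives ≈ 0.00810346, while the full integral is 1/30.
The result is P = 0.24310.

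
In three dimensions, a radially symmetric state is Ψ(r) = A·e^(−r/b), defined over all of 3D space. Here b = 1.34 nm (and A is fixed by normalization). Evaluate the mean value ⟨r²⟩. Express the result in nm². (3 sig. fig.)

⟨r^2⟩ ≈ 5.39 nm^2

⟨r²⟩ = ∫ r^2 |Ψ|² 4πr² dr over the full domain.
Using ∫₀^∞ rⁿ e^(−αr) dr = n!/αⁿ⁺¹, evaluating both integrals, ⟨r²⟩ = 3·b^2.
Putting b = 1.34 gives 5.387.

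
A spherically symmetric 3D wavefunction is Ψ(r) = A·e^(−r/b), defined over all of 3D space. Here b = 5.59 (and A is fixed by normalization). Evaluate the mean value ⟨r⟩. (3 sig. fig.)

The expectation value is the |Ψ|²-weighted average of r: ∫ r|Ψ|² 4πr² dr.
Evaluating both integrals, ⟨r⟩ = 3·b/2.
Putting b = 5.59 gives 8.385.

⟨r⟩ ≈ 8.39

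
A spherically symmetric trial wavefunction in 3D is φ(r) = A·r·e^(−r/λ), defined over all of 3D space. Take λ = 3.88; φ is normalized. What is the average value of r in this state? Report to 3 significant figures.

The expectation value is the |φ|²-weighted average of r: ∫ r|φ|² 4πr² dr.
With ∫₀^∞ r^5 e^(−αr) dr = 5!/α^6, evaluating both integrals, ⟨r⟩ = 5·λ/2.
With λ = 3.88, ⟨r⟩ = 9.700.

⟨r⟩ ≈ 9.70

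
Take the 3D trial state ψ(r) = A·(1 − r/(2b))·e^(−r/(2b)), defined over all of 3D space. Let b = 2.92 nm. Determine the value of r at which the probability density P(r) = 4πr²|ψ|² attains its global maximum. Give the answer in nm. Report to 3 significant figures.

r ≈ 15.3 nm

Differentiate P(r) = 4πr²|ψ|² with respect to r and set to zero.
This gives r = b·(√(5) + 3).
With b = 2.92, the most probable radial distance is 15.29 nm.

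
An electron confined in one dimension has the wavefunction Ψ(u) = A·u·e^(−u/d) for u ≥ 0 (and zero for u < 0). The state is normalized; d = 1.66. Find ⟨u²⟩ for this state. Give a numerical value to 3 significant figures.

The expectation value is the |Ψ|²-weighted average of u^2: ∫ u^2|Ψ|² du.
Since the A² factors cancel between numerator and denominator, ⟨u²⟩ = 3·d^2.
With d = 1.66, ⟨u^2⟩ = 8.267.

⟨u^2⟩ ≈ 8.27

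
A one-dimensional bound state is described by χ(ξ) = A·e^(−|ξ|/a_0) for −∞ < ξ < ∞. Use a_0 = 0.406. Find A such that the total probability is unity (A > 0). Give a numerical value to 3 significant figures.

A ≈ 1.57

We need A² ∫|f|² dξ = 1, taking the integral from −∞ to ∞.
Recall ∫₀^∞ ξ^m e^(−ξ/β) dξ = m!·β^(m+1), the integral (without the A² prefactor) comes out to a_0.
Hence A² = 1/[a_0].
Substituting a_0 = 0.406 gives A² = 2.463, so A = 1.569.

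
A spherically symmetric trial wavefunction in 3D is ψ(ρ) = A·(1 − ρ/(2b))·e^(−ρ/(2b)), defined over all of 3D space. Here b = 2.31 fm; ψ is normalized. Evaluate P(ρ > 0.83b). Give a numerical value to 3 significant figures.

P ≈ 0.974

With dV = 4πρ²dρ, the probability is ∫|ψ|² dV over ρ > 0.83b.
Normalization gives A² = 1/(8·π·b^3).
Substituting u = ρ/b, A², 4π and the length scale all cancel in the ratio: P = ∫_{0.83}^{∞} u^2·(1 - u/2)^2·e^(-u) du / ∫_{0}^{∞} u^2·(1 - u/2)^2·e^(-u) du.
Using ∫ u^2·(1 - u/2)^2·e^(-u) du = -(u^4/4 + u^2 + 2·u + 2)·e^(-u), the numerator is ≈ 1.9481 and the denominator is 2.
This evaluates to P = 0.9740.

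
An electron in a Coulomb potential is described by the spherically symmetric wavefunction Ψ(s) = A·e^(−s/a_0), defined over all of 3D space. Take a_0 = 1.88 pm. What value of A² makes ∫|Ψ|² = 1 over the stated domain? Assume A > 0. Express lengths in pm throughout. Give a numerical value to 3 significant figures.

We need A² ∫|f|² 4πs² ds = 1, taking the integral from 0 to ∞.
Using ∫₀^∞ sⁿ e^(−αs) ds = n!/αⁿ⁺¹, the integral (without the A² prefactor) comes out to π·a_0^3.
Setting this equal to 1 gives A² = 1/(π·a_0^3).
Substituting a_0 = 1.88 gives A² = 0.04790, so A = 0.2189.

A^2 ≈ 0.0479 pm^(-3)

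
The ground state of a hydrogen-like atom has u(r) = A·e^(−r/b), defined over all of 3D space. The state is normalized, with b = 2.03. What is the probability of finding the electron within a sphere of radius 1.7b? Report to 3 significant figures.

P ≈ 0.660

P = ∫ |u|² 4πr² dr over r ≤ 1.7b.
A² is fixed by ∫₀^∞ 4πr²|u|² dr = 1, i.e. A² = (π·b^3)^(−1).
Let t = r/b; then A², 4π and the length scale all cancel, so P = ∫_{0}^{1.7} t^2·e^(-2·t) dt ÷ ∫_{0}^{∞} t^2·e^(-2·t) dt.
An antiderivative of t^2·e^(-2·t) is -(2·t^2 + 2·t + 1)·e^(-2·t)/4; evaluating from 0 to 1.7 gives 1/4 - 509·e^(-17/5)/200, while the full integral is 1/4.
Taking the ratio yields P = 0.6603.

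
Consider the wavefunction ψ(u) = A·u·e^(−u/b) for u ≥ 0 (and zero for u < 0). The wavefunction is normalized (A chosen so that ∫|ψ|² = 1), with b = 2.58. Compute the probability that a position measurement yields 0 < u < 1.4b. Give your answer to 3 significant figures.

P = ∫_{0}^{1.4b} |ψ(u)|² du.
The normalization integral ∫|ψ|²du over the whole domain equals b^3/4·A², and A² cancels in the ratio.
Substituting t = u/b, A² and the length scale cancel in the ratio: P = ∫_{0}^{1.4} t^2·e^(-2·t) dt / ∫_{0}^{∞} t^2·e^(-2·t) dt.
Using ∫ t^2·e^(-2·t) dt = -(2·t^2 + 2·t + 1)·e^(-2·t)/4, the numerator is 1/4 - 193·e^(-14/5)/100 and the denominator is 1/4.
Taking the ratio, P = 0.5305.

P ≈ 0.531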